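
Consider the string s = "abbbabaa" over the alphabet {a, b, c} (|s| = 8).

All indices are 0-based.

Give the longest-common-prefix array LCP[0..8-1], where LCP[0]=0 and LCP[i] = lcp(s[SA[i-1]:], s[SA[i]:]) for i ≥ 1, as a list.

sorted suffixes:
  #0 SA[0]=7  'a'
  #1 SA[1]=6  'aa'
  #2 SA[2]=4  'abaa'
  #3 SA[3]=0  'abbbabaa'
  #4 SA[4]=5  'baa'
  #5 SA[5]=3  'babaa'
  #6 SA[6]=2  'bbabaa'
  #7 SA[7]=1  'bbbabaa'

SA = [7, 6, 4, 0, 5, 3, 2, 1]
i: (SA[i-1],SA[i]) lcp shared
  1: (7,6) 1 'a'
  2: (6,4) 1 'a'
  3: (4,0) 2 'ab'
  4: (0,5) 0 ''
  5: (5,3) 2 'ba'
  6: (3,2) 1 'b'
  7: (2,1) 2 'bb'

[0, 1, 1, 2, 0, 2, 1, 2]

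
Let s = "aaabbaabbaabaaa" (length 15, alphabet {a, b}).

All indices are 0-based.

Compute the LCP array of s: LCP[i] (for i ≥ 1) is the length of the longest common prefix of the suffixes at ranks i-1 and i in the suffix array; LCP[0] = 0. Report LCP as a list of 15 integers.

[0, 1, 2, 3, 2, 3, 7, 1, 2, 6, 0, 3, 4, 1, 5]

rank→(start, suffix):
  0 → (14, 'a')
  1 → (13, 'aa')
  2 → (12, 'aaa')
  3 → (0, 'aaabbaabbaabaaa')
  4 → (9, 'aabaaa')
  5 → (5, 'aabbaabaaa')
  6 → (1, 'aabbaabbaabaaa')
  7 → (10, 'abaaa')
  8 → (6, 'abbaabaaa')
  9 → (2, 'abbaabbaabaaa')
  10 → (11, 'baaa')
  11 → (8, 'baabaaa')
  12 → (4, 'baabbaabaaa')
  13 → (7, 'bbaabaaa')
  14 → (3, 'bbaabbaabaaa')

SA = [14, 13, 12, 0, 9, 5, 1, 10, 6, 2, 11, 8, 4, 7, 3]
i: (SA[i-1],SA[i]) lcp shared
  1: (14,13) 1 'a'
  2: (13,12) 2 'aa'
  3: (12,0) 3 'aaa'
  4: (0,9) 2 'aa'
  5: (9,5) 3 'aab'
  6: (5,1) 7 'aabbaab'
  7: (1,10) 1 'a'
  8: (10,6) 2 'ab'
  9: (6,2) 6 'abbaab'
  10: (2,11) 0 ''
  11: (11,8) 3 'baa'
  12: (8,4) 4 'baab'
  13: (4,7) 1 'b'
  14: (7,3) 5 'bbaab'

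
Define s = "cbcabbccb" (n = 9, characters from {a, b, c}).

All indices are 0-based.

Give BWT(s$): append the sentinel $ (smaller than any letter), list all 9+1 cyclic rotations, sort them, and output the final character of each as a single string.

bccacbbc$b

rank  rotation    last
    0  $cbcabbccb  b
    1  abbccb$cbc  c
    2  b$cbcabbcc  c
    3  bbccb$cbca  a
    4  bcabbccb$c  c
    5  bccb$cbcab  b
    6  cabbccb$cb  b
    7  cb$cbcabbc  c
    8  cbcabbccb$  $
    9  ccb$cbcabb  b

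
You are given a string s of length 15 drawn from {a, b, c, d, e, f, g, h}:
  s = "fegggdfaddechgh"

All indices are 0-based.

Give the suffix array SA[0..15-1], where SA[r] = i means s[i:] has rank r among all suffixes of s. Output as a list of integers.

[7, 11, 8, 9, 5, 10, 1, 6, 0, 4, 3, 2, 13, 14, 12]

rank | idx | suffix
   0 |   7 | addechgh
   1 |  11 | chgh
   2 |   8 | ddechgh
   3 |   9 | dechgh
   4 |   5 | dfaddechgh
   5 |  10 | echgh
   6 |   1 | egggdfaddechgh
   7 |   6 | faddechgh
   8 |   0 | fegggdfaddechgh
   9 |   4 | gdfaddechgh
  10 |   3 | ggdfaddechgh
  11 |   2 | gggdfaddechgh
  12 |  13 | gh
  13 |  14 | h
  14 |  12 | hgh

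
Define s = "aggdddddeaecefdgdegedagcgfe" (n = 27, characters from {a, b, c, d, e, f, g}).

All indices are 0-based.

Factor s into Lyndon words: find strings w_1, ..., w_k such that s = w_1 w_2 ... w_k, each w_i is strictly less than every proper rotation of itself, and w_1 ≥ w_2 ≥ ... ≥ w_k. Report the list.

["aggddddde", "aecefdgdegedagcgfe"]

emit factor 1: 'aggddddde' (i=0, period=9)
emit factor 2: 'aecefdgdegedagcgfe' (i=9, period=18)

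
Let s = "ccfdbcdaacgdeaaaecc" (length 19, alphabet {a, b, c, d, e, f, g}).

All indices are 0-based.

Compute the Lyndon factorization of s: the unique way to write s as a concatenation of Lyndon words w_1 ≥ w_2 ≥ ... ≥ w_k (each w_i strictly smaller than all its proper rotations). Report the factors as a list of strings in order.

["ccfd", "bcd", "aacgde", "aaaecc"]

emit factor 1: 'ccfd' (i=0, period=4)
emit factor 2: 'bcd' (i=4, period=3)
emit factor 3: 'aacgde' (i=7, period=6)
emit factor 4: 'aaaecc' (i=13, period=6)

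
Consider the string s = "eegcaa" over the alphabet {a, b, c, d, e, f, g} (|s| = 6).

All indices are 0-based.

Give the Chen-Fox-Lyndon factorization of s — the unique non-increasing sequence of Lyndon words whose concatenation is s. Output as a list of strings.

["eeg", "c", "a", "a"]

emit factor 1: 'eeg' (i=0, period=3)
emit factor 2: 'c' (i=3, period=1)
emit factor 3: 'a' (i=4, period=1)
emit factor 4: 'a' (i=5, period=1)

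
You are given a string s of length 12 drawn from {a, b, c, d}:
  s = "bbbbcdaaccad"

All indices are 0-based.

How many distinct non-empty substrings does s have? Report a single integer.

rank | idx | suffix
   0 |   6 | aaccad
   1 |   7 | accad
   2 |  10 | ad
   3 |   0 | bbbbcdaaccad
   4 |   1 | bbbcdaaccad
   5 |   2 | bbcdaaccad
   6 |   3 | bcdaaccad
   7 |   9 | cad
   8 |   8 | ccad
   9 |   4 | cdaaccad
  10 |  11 | d
  11 |   5 | daaccad

SA = [6, 7, 10, 0, 1, 2, 3, 9, 8, 4, 11, 5]
i: (SA[i-1],SA[i]) lcp shared
  1: (6,7) 1 'a'
  2: (7,10) 1 'a'
  3: (10,0) 0 ''
  4: (0,1) 3 'bbb'
  5: (1,2) 2 'bb'
  6: (2,3) 1 'b'
  7: (3,9) 0 ''
  8: (9,8) 1 'c'
  9: (8,4) 1 'c'
  10: (4,11) 0 ''
  11: (11,5) 1 'd'

n(n+1)/2 = 12·13/2 = 78
Σ LCP = 0 + 1 + 1 + 0 + 3 + 2 + 1 + 0 + 1 + 1 + 0 + 1 = 11
distinct = 78 − 11 = 67

67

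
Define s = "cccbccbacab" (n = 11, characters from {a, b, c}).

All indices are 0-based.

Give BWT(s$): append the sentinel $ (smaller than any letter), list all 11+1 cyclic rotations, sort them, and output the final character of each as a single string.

bcbaccaccbc$

rank  rotation      last
    0  $cccbccbacab  b
    1  ab$cccbccbac  c
    2  acab$cccbccb  b
    3  b$cccbccbaca  a
    4  bacab$cccbcc  c
    5  bccbacab$ccc  c
    6  cab$cccbccba  a
    7  cbacab$cccbc  c
    8  cbccbacab$cc  c
    9  ccbacab$cccb  b
   10  ccbccbacab$c  c
   11  cccbccbacab$  $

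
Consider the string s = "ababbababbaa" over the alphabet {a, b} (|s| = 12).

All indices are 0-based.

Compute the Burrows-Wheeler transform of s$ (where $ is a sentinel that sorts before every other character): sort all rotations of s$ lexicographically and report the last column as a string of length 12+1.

aabb$bbbbaaaa

rank  rotation       last
    0  $ababbababbaa  a
    1  a$ababbababba  a
    2  aa$ababbababb  b
    3  ababbaa$ababb  b
    4  ababbababbaa$  $
    5  abbaa$ababbab  b
    6  abbababbaa$ab  b
    7  baa$ababbabab  b
    8  bababbaa$abab  b
    9  babbaa$ababba  a
   10  babbababbaa$a  a
   11  bbaa$ababbaba  a
   12  bbababbaa$aba  a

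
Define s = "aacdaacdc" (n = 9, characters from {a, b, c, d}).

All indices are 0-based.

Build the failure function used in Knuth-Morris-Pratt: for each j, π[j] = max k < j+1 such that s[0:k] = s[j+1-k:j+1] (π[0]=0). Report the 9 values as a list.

π[0] = 0
j=1 s[j]='a': π[1]=1 (border 'a')
j=2 s[j]='c': k: 1→0; π[2]=0 (border '')
j=3 s[j]='d': π[3]=0 (border '')
j=4 s[j]='a': π[4]=1 (border 'a')
j=5 s[j]='a': π[5]=2 (border 'aa')
j=6 s[j]='c': π[6]=3 (border 'aac')
j=7 s[j]='d': π[7]=4 (border 'aacd')
j=8 s[j]='c': k: 4→0; π[8]=0 (border '')

[0, 1, 0, 0, 1, 2, 3, 4, 0]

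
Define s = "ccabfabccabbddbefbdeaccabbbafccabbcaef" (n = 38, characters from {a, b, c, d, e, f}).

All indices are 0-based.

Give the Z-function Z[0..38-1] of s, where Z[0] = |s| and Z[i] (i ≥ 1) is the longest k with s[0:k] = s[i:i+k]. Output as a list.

Z[0]=38
i=1: i≥r, start 0; Z[1]=1 scan→box=[1,2)
i=2: i≥r, start 0; Z[2]=0
i=3: i≥r, start 0; Z[3]=0
i=4: i≥r, start 0; Z[4]=0
i=5: i≥r, start 0; Z[5]=0
i=6: i≥r, start 0; Z[6]=0
i=7: i≥r, start 0; Z[7]=4 scan→box=[7,11)
i=8: min(r-i=3, Z[1]=1)=1; Z[8]=1
i=9: min(r-i=2, Z[2]=0)=0; Z[9]=0
i=10: min(r-i=1, Z[3]=0)=0; Z[10]=0
i=11: i≥r, start 0; Z[11]=0
i=12: i≥r, start 0; Z[12]=0
i=13: i≥r, start 0; Z[13]=0
i=14: i≥r, start 0; Z[14]=0
i=15: i≥r, start 0; Z[15]=0
i=16: i≥r, start 0; Z[16]=0
i=17: i≥r, start 0; Z[17]=0
i=18: i≥r, start 0; Z[18]=0
i=19: i≥r, start 0; Z[19]=0
i=20: i≥r, start 0; Z[20]=0
i=21: i≥r, start 0; Z[21]=4 scan→box=[21,25)
i=22: min(r-i=3, Z[1]=1)=1; Z[22]=1
i=23: min(r-i=2, Z[2]=0)=0; Z[23]=0
i=24: min(r-i=1, Z[3]=0)=0; Z[24]=0
i=25: i≥r, start 0; Z[25]=0
i=26: i≥r, start 0; Z[26]=0
i=27: i≥r, start 0; Z[27]=0
i=28: i≥r, start 0; Z[28]=0
i=29: i≥r, start 0; Z[29]=4 scan→box=[29,33)
i=30: min(r-i=3, Z[1]=1)=1; Z[30]=1
i=31: min(r-i=2, Z[2]=0)=0; Z[31]=0
i=32: min(r-i=1, Z[3]=0)=0; Z[32]=0
i=33: i≥r, start 0; Z[33]=0
i=34: i≥r, start 0; Z[34]=1 scan→box=[34,35)
i=35: i≥r, start 0; Z[35]=0
i=36: i≥r, start 0; Z[36]=0
i=37: i≥r, start 0; Z[37]=0

[38, 1, 0, 0, 0, 0, 0, 4, 1, 0, 0, 0, 0, 0, 0, 0, 0, 0, 0, 0, 0, 4, 1, 0, 0, 0, 0, 0, 0, 4, 1, 0, 0, 0, 1, 0, 0, 0]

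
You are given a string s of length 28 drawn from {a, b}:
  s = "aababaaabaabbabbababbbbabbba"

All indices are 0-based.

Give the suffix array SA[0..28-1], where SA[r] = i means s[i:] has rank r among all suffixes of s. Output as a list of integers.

rank→(start, suffix):
  0 → (27, 'a')
  1 → (5, 'aaabaabbabbababbbbabbba')
  2 → (6, 'aabaabbabbababbbbabbba')
  3 → (0, 'aababaaabaabbabbababbbbabbba')
  4 → (9, 'aabbabbababbbbabbba')
  5 → (3, 'abaaabaabbabbababbbbabbba')
  6 → (7, 'abaabbabbababbbbabbba')
  7 → (1, 'ababaaabaabbabbababbbbabbba')
  8 → (16, 'ababbbbabbba')
  9 → (13, 'abbababbbbabbba')
  10 → (10, 'abbabbababbbbabbba')
  11 → (23, 'abbba')
  12 → (18, 'abbbbabbba')
  13 → (26, 'ba')
  14 → (4, 'baaabaabbabbababbbbabbba')
  15 → (8, 'baabbabbababbbbabbba')
  16 → (2, 'babaaabaabbabbababbbbabbba')
  17 → (15, 'bababbbbabbba')
  18 → (12, 'babbababbbbabbba')
  19 → (22, 'babbba')
  20 → (17, 'babbbbabbba')
  21 → (25, 'bba')
  22 → (14, 'bbababbbbabbba')
  23 → (11, 'bbabbababbbbabbba')
  24 → (21, 'bbabbba')
  25 → (24, 'bbba')
  26 → (20, 'bbbabbba')
  27 → (19, 'bbbbabbba')

[27, 5, 6, 0, 9, 3, 7, 1, 16, 13, 10, 23, 18, 26, 4, 8, 2, 15, 12, 22, 17, 25, 14, 11, 21, 24, 20, 19]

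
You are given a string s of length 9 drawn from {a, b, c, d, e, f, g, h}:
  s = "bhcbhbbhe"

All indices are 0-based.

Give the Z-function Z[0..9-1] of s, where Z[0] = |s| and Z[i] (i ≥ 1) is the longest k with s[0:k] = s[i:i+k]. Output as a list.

Z[0]=9
i=1: outside box; Z[1]=0
i=2: outside box; Z[2]=0
i=3: outside box; Z[3]=2 grow→box=[3,5)
i=4: min(r-i=1, Z[1]=0)=0; Z[4]=0
i=5: outside box; Z[5]=1 grow→box=[5,6)
i=6: outside box; Z[6]=2 grow→box=[6,8)
i=7: min(r-i=1, Z[1]=0)=0; Z[7]=0
i=8: outside box; Z[8]=0

[9, 0, 0, 2, 0, 1, 2, 0, 0]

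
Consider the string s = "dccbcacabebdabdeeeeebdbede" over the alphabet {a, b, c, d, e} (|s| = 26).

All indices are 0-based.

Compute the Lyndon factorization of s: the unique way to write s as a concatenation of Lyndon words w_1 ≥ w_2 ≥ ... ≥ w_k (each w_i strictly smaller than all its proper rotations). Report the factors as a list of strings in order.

emit factor 1: 'd' (i=0, period=1)
emit factor 2: 'c' (i=1, period=1)
emit factor 3: 'c' (i=2, period=1)
emit factor 4: 'bc' (i=3, period=2)
emit factor 5: 'ac' (i=5, period=2)
emit factor 6: 'abebd' (i=7, period=5)
emit factor 7: 'abdeeeeebdbede' (i=12, period=14)

["d", "c", "c", "bc", "ac", "abebd", "abdeeeeebdbede"]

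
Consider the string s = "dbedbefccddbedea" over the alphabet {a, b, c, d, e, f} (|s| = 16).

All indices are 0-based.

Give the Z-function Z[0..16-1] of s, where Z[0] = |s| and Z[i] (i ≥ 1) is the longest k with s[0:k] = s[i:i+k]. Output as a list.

Z[0]=16
i=1: fresh scan; Z[1]=0
i=2: fresh scan; Z[2]=0
i=3: fresh scan; Z[3]=3 extend→box=[3,6)
i=4: min(r-i=2, Z[1]=0)=0; Z[4]=0
i=5: min(r-i=1, Z[2]=0)=0; Z[5]=0
i=6: fresh scan; Z[6]=0
i=7: fresh scan; Z[7]=0
i=8: fresh scan; Z[8]=0
i=9: fresh scan; Z[9]=1 extend→box=[9,10)
i=10: fresh scan; Z[10]=4 extend→box=[10,14)
i=11: min(r-i=3, Z[1]=0)=0; Z[11]=0
i=12: min(r-i=2, Z[2]=0)=0; Z[12]=0
i=13: min(r-i=1, Z[3]=3)=1; Z[13]=1
i=14: fresh scan; Z[14]=0
i=15: fresh scan; Z[15]=0

[16, 0, 0, 3, 0, 0, 0, 0, 0, 1, 4, 0, 0, 1, 0, 0]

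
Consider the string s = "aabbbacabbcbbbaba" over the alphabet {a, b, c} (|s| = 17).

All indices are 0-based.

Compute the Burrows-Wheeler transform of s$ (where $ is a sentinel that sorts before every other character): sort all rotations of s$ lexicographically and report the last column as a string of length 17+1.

rank  rotation            last
    0  $aabbbacabbcbbbaba  a
    1  a$aabbbacabbcbbbab  b
    2  aabbbacabbcbbbaba$  $
    3  aba$aabbbacabbcbbb  b
    4  abbbacabbcbbbaba$a  a
    5  abbcbbbaba$aabbbac  c
    6  acabbcbbbaba$aabbb  b
    7  ba$aabbbacabbcbbba  a
    8  baba$aabbbacabbcbb  b
    9  bacabbcbbbaba$aabb  b
   10  bbaba$aabbbacabbcb  b
   11  bbacabbcbbbaba$aab  b
   12  bbbaba$aabbbacabbc  c
   13  bbbacabbcbbbaba$aa  a
   14  bbcbbbaba$aabbbaca  a
   15  bcbbbaba$aabbbacab  b
   16  cabbcbbbaba$aabbba  a
   17  cbbbaba$aabbbacabb  b

ab$bacbabbbbcaabab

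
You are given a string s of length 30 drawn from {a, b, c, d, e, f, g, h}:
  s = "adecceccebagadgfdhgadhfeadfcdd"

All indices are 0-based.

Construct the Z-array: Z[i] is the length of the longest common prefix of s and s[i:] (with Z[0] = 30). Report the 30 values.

Z[0]=30
i=1: i≥r, start 0; Z[1]=0
i=2: i≥r, start 0; Z[2]=0
i=3: i≥r, start 0; Z[3]=0
i=4: i≥r, start 0; Z[4]=0
i=5: i≥r, start 0; Z[5]=0
i=6: i≥r, start 0; Z[6]=0
i=7: i≥r, start 0; Z[7]=0
i=8: i≥r, start 0; Z[8]=0
i=9: i≥r, start 0; Z[9]=0
i=10: i≥r, start 0; Z[10]=1 grow→box=[10,11)
i=11: i≥r, start 0; Z[11]=0
i=12: i≥r, start 0; Z[12]=2 grow→box=[12,14)
i=13: min(r-i=1, Z[1]=0)=0; Z[13]=0
i=14: i≥r, start 0; Z[14]=0
i=15: i≥r, start 0; Z[15]=0
i=16: i≥r, start 0; Z[16]=0
i=17: i≥r, start 0; Z[17]=0
i=18: i≥r, start 0; Z[18]=0
i=19: i≥r, start 0; Z[19]=2 grow→box=[19,21)
i=20: min(r-i=1, Z[1]=0)=0; Z[20]=0
i=21: i≥r, start 0; Z[21]=0
i=22: i≥r, start 0; Z[22]=0
i=23: i≥r, start 0; Z[23]=0
i=24: i≥r, start 0; Z[24]=2 grow→box=[24,26)
i=25: min(r-i=1, Z[1]=0)=0; Z[25]=0
i=26: i≥r, start 0; Z[26]=0
i=27: i≥r, start 0; Z[27]=0
i=28: i≥r, start 0; Z[28]=0
i=29: i≥r, start 0; Z[29]=0

[30, 0, 0, 0, 0, 0, 0, 0, 0, 0, 1, 0, 2, 0, 0, 0, 0, 0, 0, 2, 0, 0, 0, 0, 2, 0, 0, 0, 0, 0]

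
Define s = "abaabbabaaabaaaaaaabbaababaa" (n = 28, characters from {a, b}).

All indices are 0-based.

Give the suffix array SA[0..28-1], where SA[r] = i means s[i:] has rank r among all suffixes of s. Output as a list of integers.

sorted suffixes:
  #0 SA[0]=27  'a'
  #1 SA[1]=26  'aa'
  #2 SA[2]=12  'aaaaaaabbaababaa'
  #3 SA[3]=13  'aaaaaabbaababaa'
  #4 SA[4]=14  'aaaaabbaababaa'
  #5 SA[5]=15  'aaaabbaababaa'
  #6 SA[6]=8  'aaabaaaaaaabbaababaa'
  #7 SA[7]=16  'aaabbaababaa'
  #8 SA[8]=9  'aabaaaaaaabbaababaa'
  #9 SA[9]=21  'aababaa'
  #10 SA[10]=17  'aabbaababaa'
  #11 SA[11]=2  'aabbabaaabaaaaaaabbaababaa'
  #12 SA[12]=24  'abaa'
  #13 SA[13]=10  'abaaaaaaabbaababaa'
  #14 SA[14]=6  'abaaabaaaaaaabbaababaa'
  #15 SA[15]=0  'abaabbabaaabaaaaaaabbaababaa'
  #16 SA[16]=22  'ababaa'
  #17 SA[17]=18  'abbaababaa'
  #18 SA[18]=3  'abbabaaabaaaaaaabbaababaa'
  #19 SA[19]=25  'baa'
  #20 SA[20]=11  'baaaaaaabbaababaa'
  #21 SA[21]=7  'baaabaaaaaaabbaababaa'
  #22 SA[22]=20  'baababaa'
  #23 SA[23]=1  'baabbabaaabaaaaaaabbaababaa'
  #24 SA[24]=23  'babaa'
  #25 SA[25]=5  'babaaabaaaaaaabbaababaa'
  #26 SA[26]=19  'bbaababaa'
  #27 SA[27]=4  'bbabaaabaaaaaaabbaababaa'

[27, 26, 12, 13, 14, 15, 8, 16, 9, 21, 17, 2, 24, 10, 6, 0, 22, 18, 3, 25, 11, 7, 20, 1, 23, 5, 19, 4]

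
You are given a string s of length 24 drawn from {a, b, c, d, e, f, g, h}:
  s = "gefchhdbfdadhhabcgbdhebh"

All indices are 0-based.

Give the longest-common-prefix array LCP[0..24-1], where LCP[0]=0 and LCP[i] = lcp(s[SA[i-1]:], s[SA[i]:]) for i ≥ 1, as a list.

sorted suffixes:
  #0 SA[0]=14  'abcgbdhebh'
  #1 SA[1]=10  'adhhabcgbdhebh'
  #2 SA[2]=15  'bcgbdhebh'
  #3 SA[3]=18  'bdhebh'
  #4 SA[4]=7  'bfdadhhabcgbdhebh'
  #5 SA[5]=22  'bh'
  #6 SA[6]=16  'cgbdhebh'
  #7 SA[7]=3  'chhdbfdadhhabcgbdhebh'
  #8 SA[8]=9  'dadhhabcgbdhebh'
  #9 SA[9]=6  'dbfdadhhabcgbdhebh'
  #10 SA[10]=19  'dhebh'
  #11 SA[11]=11  'dhhabcgbdhebh'
  #12 SA[12]=21  'ebh'
  #13 SA[13]=1  'efchhdbfdadhhabcgbdhebh'
  #14 SA[14]=2  'fchhdbfdadhhabcgbdhebh'
  #15 SA[15]=8  'fdadhhabcgbdhebh'
  #16 SA[16]=17  'gbdhebh'
  #17 SA[17]=0  'gefchhdbfdadhhabcgbdhebh'
  #18 SA[18]=23  'h'
  #19 SA[19]=13  'habcgbdhebh'
  #20 SA[20]=5  'hdbfdadhhabcgbdhebh'
  #21 SA[21]=20  'hebh'
  #22 SA[22]=12  'hhabcgbdhebh'
  #23 SA[23]=4  'hhdbfdadhhabcgbdhebh'

SA = [14, 10, 15, 18, 7, 22, 16, 3, 9, 6, 19, 11, 21, 1, 2, 8, 17, 0, 23, 13, 5, 20, 12, 4]
i: (SA[i-1],SA[i]) lcp shared
  1: (14,10) 1 'a'
  2: (10,15) 0 ''
  3: (15,18) 1 'b'
  4: (18,7) 1 'b'
  5: (7,22) 1 'b'
  6: (22,16) 0 ''
  7: (16,3) 1 'c'
  8: (3,9) 0 ''
  9: (9,6) 1 'd'
  10: (6,19) 1 'd'
  11: (19,11) 2 'dh'
  12: (11,21) 0 ''
  13: (21,1) 1 'e'
  14: (1,2) 0 ''
  15: (2,8) 1 'f'
  16: (8,17) 0 ''
  17: (17,0) 1 'g'
  18: (0,23) 0 ''
  19: (23,13) 1 'h'
  20: (13,5) 1 'h'
  21: (5,20) 1 'h'
  22: (20,12) 1 'h'
  23: (12,4) 2 'hh'

[0, 1, 0, 1, 1, 1, 0, 1, 0, 1, 1, 2, 0, 1, 0, 1, 0, 1, 0, 1, 1, 1, 1, 2]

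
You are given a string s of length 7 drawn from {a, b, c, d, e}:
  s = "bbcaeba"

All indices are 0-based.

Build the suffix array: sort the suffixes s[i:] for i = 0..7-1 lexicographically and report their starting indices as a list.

[6, 3, 5, 0, 1, 2, 4]

rank→(start, suffix):
  0 → (6, 'a')
  1 → (3, 'aeba')
  2 → (5, 'ba')
  3 → (0, 'bbcaeba')
  4 → (1, 'bcaeba')
  5 → (2, 'caeba')
  6 → (4, 'eba')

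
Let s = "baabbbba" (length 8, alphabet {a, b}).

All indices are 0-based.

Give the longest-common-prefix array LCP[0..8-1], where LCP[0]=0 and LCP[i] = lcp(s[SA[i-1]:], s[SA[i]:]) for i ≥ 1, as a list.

[0, 1, 1, 0, 2, 1, 2, 3]

sorted suffixes:
  #0 SA[0]=7  'a'
  #1 SA[1]=1  'aabbbba'
  #2 SA[2]=2  'abbbba'
  #3 SA[3]=6  'ba'
  #4 SA[4]=0  'baabbbba'
  #5 SA[5]=5  'bba'
  #6 SA[6]=4  'bbba'
  #7 SA[7]=3  'bbbba'

SA = [7, 1, 2, 6, 0, 5, 4, 3]
rank  pair      lcp
   1  s[7:],s[1:]  1  'a'
   2  s[1:],s[2:]  1  'a'
   3  s[2:],s[6:]  0  ''
   4  s[6:],s[0:]  2  'ba'
   5  s[0:],s[5:]  1  'b'
   6  s[5:],s[4:]  2  'bb'
   7  s[4:],s[3:]  3  'bbb'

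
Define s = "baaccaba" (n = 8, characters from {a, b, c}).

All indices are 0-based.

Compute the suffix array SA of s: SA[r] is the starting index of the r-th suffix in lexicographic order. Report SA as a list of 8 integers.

[7, 1, 5, 2, 6, 0, 4, 3]

rank→(start, suffix):
  0 → (7, 'a')
  1 → (1, 'aaccaba')
  2 → (5, 'aba')
  3 → (2, 'accaba')
  4 → (6, 'ba')
  5 → (0, 'baaccaba')
  6 → (4, 'caba')
  7 → (3, 'ccaba')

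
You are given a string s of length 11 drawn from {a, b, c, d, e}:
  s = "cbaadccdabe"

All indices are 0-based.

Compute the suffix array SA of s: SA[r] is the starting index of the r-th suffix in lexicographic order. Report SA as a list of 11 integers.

rank | idx | suffix
   0 |   2 | aadccdabe
   1 |   8 | abe
   2 |   3 | adccdabe
   3 |   1 | baadccdabe
   4 |   9 | be
   5 |   0 | cbaadccdabe
   6 |   5 | ccdabe
   7 |   6 | cdabe
   8 |   7 | dabe
   9 |   4 | dccdabe
  10 |  10 | e

[2, 8, 3, 1, 9, 0, 5, 6, 7, 4, 10]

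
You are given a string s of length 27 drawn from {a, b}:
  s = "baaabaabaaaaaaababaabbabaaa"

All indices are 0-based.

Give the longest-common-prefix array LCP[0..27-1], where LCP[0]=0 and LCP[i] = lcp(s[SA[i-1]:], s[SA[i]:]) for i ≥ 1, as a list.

rank→(start, suffix):
  0 → (26, 'a')
  1 → (25, 'aa')
  2 → (24, 'aaa')
  3 → (8, 'aaaaaaababaabbabaaa')
  4 → (9, 'aaaaaababaabbabaaa')
  5 → (10, 'aaaaababaabbabaaa')
  6 → (11, 'aaaababaabbabaaa')
  7 → (1, 'aaabaabaaaaaaababaabbabaaa')
  8 → (12, 'aaababaabbabaaa')
  9 → (5, 'aabaaaaaaababaabbabaaa')
  10 → (2, 'aabaabaaaaaaababaabbabaaa')
  11 → (13, 'aababaabbabaaa')
  12 → (18, 'aabbabaaa')
  13 → (22, 'abaaa')
  14 → (6, 'abaaaaaaababaabbabaaa')
  15 → (3, 'abaabaaaaaaababaabbabaaa')
  16 → (16, 'abaabbabaaa')
  17 → (14, 'ababaabbabaaa')
  18 → (19, 'abbabaaa')
  19 → (23, 'baaa')
  20 → (7, 'baaaaaaababaabbabaaa')
  21 → (0, 'baaabaabaaaaaaababaabbabaaa')
  22 → (4, 'baabaaaaaaababaabbabaaa')
  23 → (17, 'baabbabaaa')
  24 → (21, 'babaaa')
  25 → (15, 'babaabbabaaa')
  26 → (20, 'bbabaaa')

SA = [26, 25, 24, 8, 9, 10, 11, 1, 12, 5, 2, 13, 18, 22, 6, 3, 16, 14, 19, 23, 7, 0, 4, 17, 21, 15, 20]
rank  pair      lcp
   1  s[26:],s[25:]  1  'a'
   2  s[25:],s[24:]  2  'aa'
   3  s[24:],s[8:]  3  'aaa'
   4  s[8:],s[9:]  6  'aaaaaa'
   5  s[9:],s[10:]  5  'aaaaa'
   6  s[10:],s[11:]  4  'aaaa'
   7  s[11:],s[1:]  3  'aaa'
   8  s[1:],s[12:]  5  'aaaba'
   9  s[12:],s[5:]  2  'aa'
  10  s[5:],s[2:]  5  'aabaa'
  11  s[2:],s[13:]  4  'aaba'
  12  s[13:],s[18:]  3  'aab'
  13  s[18:],s[22:]  1  'a'
  14  s[22:],s[6:]  5  'abaaa'
  15  s[6:],s[3:]  4  'abaa'
  16  s[3:],s[16:]  5  'abaab'
  17  s[16:],s[14:]  3  'aba'
  18  s[14:],s[19:]  2  'ab'
  19  s[19:],s[23:]  0  ''
  20  s[23:],s[7:]  4  'baaa'
  21  s[7:],s[0:]  4  'baaa'
  22  s[0:],s[4:]  3  'baa'
  23  s[4:],s[17:]  4  'baab'
  24  s[17:],s[21:]  2  'ba'
  25  s[21:],s[15:]  5  'babaa'
  26  s[15:],s[20:]  1  'b'

[0, 1, 2, 3, 6, 5, 4, 3, 5, 2, 5, 4, 3, 1, 5, 4, 5, 3, 2, 0, 4, 4, 3, 4, 2, 5, 1]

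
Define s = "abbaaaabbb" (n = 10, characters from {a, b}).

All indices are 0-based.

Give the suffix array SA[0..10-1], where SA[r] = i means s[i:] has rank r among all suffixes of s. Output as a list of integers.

[3, 4, 5, 0, 6, 9, 2, 8, 1, 7]

rank→(start, suffix):
  0 → (3, 'aaaabbb')
  1 → (4, 'aaabbb')
  2 → (5, 'aabbb')
  3 → (0, 'abbaaaabbb')
  4 → (6, 'abbb')
  5 → (9, 'b')
  6 → (2, 'baaaabbb')
  7 → (8, 'bb')
  8 → (1, 'bbaaaabbb')
  9 → (7, 'bbb')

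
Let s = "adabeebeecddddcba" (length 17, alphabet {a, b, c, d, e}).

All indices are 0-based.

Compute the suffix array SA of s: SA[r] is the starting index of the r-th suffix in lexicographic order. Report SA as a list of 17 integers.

sorted suffixes:
  #0 SA[0]=16  'a'
  #1 SA[1]=2  'abeebeecddddcba'
  #2 SA[2]=0  'adabeebeecddddcba'
  #3 SA[3]=15  'ba'
  #4 SA[4]=3  'beebeecddddcba'
  #5 SA[5]=6  'beecddddcba'
  #6 SA[6]=14  'cba'
  #7 SA[7]=9  'cddddcba'
  #8 SA[8]=1  'dabeebeecddddcba'
  #9 SA[9]=13  'dcba'
  #10 SA[10]=12  'ddcba'
  #11 SA[11]=11  'dddcba'
  #12 SA[12]=10  'ddddcba'
  #13 SA[13]=5  'ebeecddddcba'
  #14 SA[14]=8  'ecddddcba'
  #15 SA[15]=4  'eebeecddddcba'
  #16 SA[16]=7  'eecddddcba'

[16, 2, 0, 15, 3, 6, 14, 9, 1, 13, 12, 11, 10, 5, 8, 4, 7]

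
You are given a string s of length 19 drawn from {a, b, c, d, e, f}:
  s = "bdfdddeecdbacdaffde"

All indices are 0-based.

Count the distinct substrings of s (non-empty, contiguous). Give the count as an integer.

rank | idx | suffix
   0 |  11 | acdaffde
   1 |  14 | affde
   2 |  10 | bacdaffde
   3 |   0 | bdfdddeecdbacdaffde
   4 |  12 | cdaffde
   5 |   8 | cdbacdaffde
   6 |  13 | daffde
   7 |   9 | dbacdaffde
   8 |   3 | dddeecdbacdaffde
   9 |   4 | ddeecdbacdaffde
  10 |  17 | de
  11 |   5 | deecdbacdaffde
  12 |   1 | dfdddeecdbacdaffde
  13 |  18 | e
  14 |   7 | ecdbacdaffde
  15 |   6 | eecdbacdaffde
  16 |   2 | fdddeecdbacdaffde
  17 |  16 | fde
  18 |  15 | ffde

SA = [11, 14, 10, 0, 12, 8, 13, 9, 3, 4, 17, 5, 1, 18, 7, 6, 2, 16, 15]
rank  pair      lcp
   1  s[11:],s[14:]  1  'a'
   2  s[14:],s[10:]  0  ''
   3  s[10:],s[0:]  1  'b'
   4  s[0:],s[12:]  0  ''
   5  s[12:],s[8:]  2  'cd'
   6  s[8:],s[13:]  0  ''
   7  s[13:],s[9:]  1  'd'
   8  s[9:],s[3:]  1  'd'
   9  s[3:],s[4:]  2  'dd'
  10  s[4:],s[17:]  1  'd'
  11  s[17:],s[5:]  2  'de'
  12  s[5:],s[1:]  1  'd'
  13  s[1:],s[18:]  0  ''
  14  s[18:],s[7:]  1  'e'
  15  s[7:],s[6:]  1  'e'
  16  s[6:],s[2:]  0  ''
  17  s[2:],s[16:]  2  'fd'
  18  s[16:],s[15:]  1  'f'

n(n+1)/2 = 19·20/2 = 190
Σ LCP = 0 + 1 + 0 + 1 + 0 + 2 + 0 + 1 + 1 + 2 + 1 + 2 + 1 + 0 + 1 + 1 + 0 + 2 + 1 = 17
distinct = 190 − 17 = 173

173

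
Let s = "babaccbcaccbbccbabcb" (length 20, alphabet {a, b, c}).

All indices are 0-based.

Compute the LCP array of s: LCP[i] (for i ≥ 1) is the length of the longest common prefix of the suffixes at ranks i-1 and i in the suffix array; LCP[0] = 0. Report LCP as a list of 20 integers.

[0, 2, 1, 4, 0, 1, 3, 2, 1, 1, 2, 2, 0, 1, 2, 2, 2, 1, 3, 3]

rank | idx | suffix
   0 |   1 | abaccbcaccbbccbabcb
   1 |  16 | abcb
   2 |   8 | accbbccbabcb
   3 |   3 | accbcaccbbccbabcb
   4 |  19 | b
   5 |   0 | babaccbcaccbbccbabcb
   6 |  15 | babcb
   7 |   2 | baccbcaccbbccbabcb
   8 |  11 | bbccbabcb
   9 |   6 | bcaccbbccbabcb
  10 |  17 | bcb
  11 |  12 | bccbabcb
  12 |   7 | caccbbccbabcb
  13 |  18 | cb
  14 |  14 | cbabcb
  15 |  10 | cbbccbabcb
  16 |   5 | cbcaccbbccbabcb
  17 |  13 | ccbabcb
  18 |   9 | ccbbccbabcb
  19 |   4 | ccbcaccbbccbabcb

SA = [1, 16, 8, 3, 19, 0, 15, 2, 11, 6, 17, 12, 7, 18, 14, 10, 5, 13, 9, 4]
[i] adj suffixes → lcp
  [1] 1/16 → 2 ('ab')
  [2] 16/8 → 1 ('a')
  [3] 8/3 → 4 ('accb')
  [4] 3/19 → 0 ('')
  [5] 19/0 → 1 ('b')
  [6] 0/15 → 3 ('bab')
  [7] 15/2 → 2 ('ba')
  [8] 2/11 → 1 ('b')
  [9] 11/6 → 1 ('b')
  [10] 6/17 → 2 ('bc')
  [11] 17/12 → 2 ('bc')
  [12] 12/7 → 0 ('')
  [13] 7/18 → 1 ('c')
  [14] 18/14 → 2 ('cb')
  [15] 14/10 → 2 ('cb')
  [16] 10/5 → 2 ('cb')
  [17] 5/13 → 1 ('c')
  [18] 13/9 → 3 ('ccb')
  [19] 9/4 → 3 ('ccb')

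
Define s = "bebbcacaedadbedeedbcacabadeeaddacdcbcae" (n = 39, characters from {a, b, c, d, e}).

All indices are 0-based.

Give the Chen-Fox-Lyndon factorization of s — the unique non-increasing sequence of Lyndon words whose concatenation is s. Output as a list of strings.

["be", "bbc", "acaedadbedeedbc", "ac", "abadeeaddacdcbcae"]

emit factor 1: 'be' (i=0, period=2)
emit factor 2: 'bbc' (i=2, period=3)
emit factor 3: 'acaedadbedeedbc' (i=5, period=15)
emit factor 4: 'ac' (i=20, period=2)
emit factor 5: 'abadeeaddacdcbcae' (i=22, period=17)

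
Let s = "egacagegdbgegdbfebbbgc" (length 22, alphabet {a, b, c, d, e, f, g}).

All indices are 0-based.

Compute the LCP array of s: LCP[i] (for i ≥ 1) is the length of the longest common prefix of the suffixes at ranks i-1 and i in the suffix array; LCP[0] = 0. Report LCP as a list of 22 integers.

sorted suffixes:
  #0 SA[0]=2  'acagegdbgegdbfebbbgc'
  #1 SA[1]=4  'agegdbgegdbfebbbgc'
  #2 SA[2]=17  'bbbgc'
  #3 SA[3]=18  'bbgc'
  #4 SA[4]=14  'bfebbbgc'
  #5 SA[5]=19  'bgc'
  #6 SA[6]=9  'bgegdbfebbbgc'
  #7 SA[7]=21  'c'
  #8 SA[8]=3  'cagegdbgegdbfebbbgc'
  #9 SA[9]=13  'dbfebbbgc'
  #10 SA[10]=8  'dbgegdbfebbbgc'
  #11 SA[11]=16  'ebbbgc'
  #12 SA[12]=0  'egacagegdbgegdbfebbbgc'
  #13 SA[13]=11  'egdbfebbbgc'
  #14 SA[14]=6  'egdbgegdbfebbbgc'
  #15 SA[15]=15  'febbbgc'
  #16 SA[16]=1  'gacagegdbgegdbfebbbgc'
  #17 SA[17]=20  'gc'
  #18 SA[18]=12  'gdbfebbbgc'
  #19 SA[19]=7  'gdbgegdbfebbbgc'
  #20 SA[20]=10  'gegdbfebbbgc'
  #21 SA[21]=5  'gegdbgegdbfebbbgc'

SA = [2, 4, 17, 18, 14, 19, 9, 21, 3, 13, 8, 16, 0, 11, 6, 15, 1, 20, 12, 7, 10, 5]
[i] adj suffixes → lcp
  [1] 2/4 → 1 ('a')
  [2] 4/17 → 0 ('')
  [3] 17/18 → 2 ('bb')
  [4] 18/14 → 1 ('b')
  [5] 14/19 → 1 ('b')
  [6] 19/9 → 2 ('bg')
  [7] 9/21 → 0 ('')
  [8] 21/3 → 1 ('c')
  [9] 3/13 → 0 ('')
  [10] 13/8 → 2 ('db')
  [11] 8/16 → 0 ('')
  [12] 16/0 → 1 ('e')
  [13] 0/11 → 2 ('eg')
  [14] 11/6 → 4 ('egdb')
  [15] 6/15 → 0 ('')
  [16] 15/1 → 0 ('')
  [17] 1/20 → 1 ('g')
  [18] 20/12 → 1 ('g')
  [19] 12/7 → 3 ('gdb')
  [20] 7/10 → 1 ('g')
  [21] 10/5 → 5 ('gegdb')

[0, 1, 0, 2, 1, 1, 2, 0, 1, 0, 2, 0, 1, 2, 4, 0, 0, 1, 1, 3, 1, 5]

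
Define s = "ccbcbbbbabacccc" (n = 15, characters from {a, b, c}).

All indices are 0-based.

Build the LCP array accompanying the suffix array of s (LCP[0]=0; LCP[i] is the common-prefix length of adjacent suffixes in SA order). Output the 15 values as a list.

[0, 1, 0, 2, 1, 2, 3, 1, 0, 1, 2, 1, 2, 2, 3]

sorted suffixes:
  #0 SA[0]=8  'abacccc'
  #1 SA[1]=10  'acccc'
  #2 SA[2]=7  'babacccc'
  #3 SA[3]=9  'bacccc'
  #4 SA[4]=6  'bbabacccc'
  #5 SA[5]=5  'bbbabacccc'
  #6 SA[6]=4  'bbbbabacccc'
  #7 SA[7]=2  'bcbbbbabacccc'
  #8 SA[8]=14  'c'
  #9 SA[9]=3  'cbbbbabacccc'
  #10 SA[10]=1  'cbcbbbbabacccc'
  #11 SA[11]=13  'cc'
  #12 SA[12]=0  'ccbcbbbbabacccc'
  #13 SA[13]=12  'ccc'
  #14 SA[14]=11  'cccc'

SA = [8, 10, 7, 9, 6, 5, 4, 2, 14, 3, 1, 13, 0, 12, 11]
rank  pair      lcp
   1  s[8:],s[10:]  1  'a'
   2  s[10:],s[7:]  0  ''
   3  s[7:],s[9:]  2  'ba'
   4  s[9:],s[6:]  1  'b'
   5  s[6:],s[5:]  2  'bb'
   6  s[5:],s[4:]  3  'bbb'
   7  s[4:],s[2:]  1  'b'
   8  s[2:],s[14:]  0  ''
   9  s[14:],s[3:]  1  'c'
  10  s[3:],s[1:]  2  'cb'
  11  s[1:],s[13:]  1  'c'
  12  s[13:],s[0:]  2  'cc'
  13  s[0:],s[12:]  2  'cc'
  14  s[12:],s[11:]  3  'ccc'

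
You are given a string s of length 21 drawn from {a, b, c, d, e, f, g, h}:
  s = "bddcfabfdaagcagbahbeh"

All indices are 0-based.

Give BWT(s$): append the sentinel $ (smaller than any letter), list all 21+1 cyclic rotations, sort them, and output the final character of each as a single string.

hdfcabg$hagdfdbbcbaaea

rank  rotation                last
    0  $bddcfabfdaagcagbahbeh  h
    1  aagcagbahbeh$bddcfabfd  d
    2  abfdaagcagbahbeh$bddcf  f
    3  agbahbeh$bddcfabfdaagc  c
    4  agcagbahbeh$bddcfabfda  a
    5  ahbeh$bddcfabfdaagcagb  b
    6  bahbeh$bddcfabfdaagcag  g
    7  bddcfabfdaagcagbahbeh$  $
    8  beh$bddcfabfdaagcagbah  h
    9  bfdaagcagbahbeh$bddcfa  a
   10  cagbahbeh$bddcfabfdaag  g
   11  cfabfdaagcagbahbeh$bdd  d
   12  daagcagbahbeh$bddcfabf  f
   13  dcfabfdaagcagbahbeh$bd  d
   14  ddcfabfdaagcagbahbeh$b  b
   15  eh$bddcfabfdaagcagbahb  b
   16  fabfdaagcagbahbeh$bddc  c
   17  fdaagcagbahbeh$bddcfab  b
   18  gbahbeh$bddcfabfdaagca  a
   19  gcagbahbeh$bddcfabfdaa  a
   20  h$bddcfabfdaagcagbahbe  e
   21  hbeh$bddcfabfdaagcagba  a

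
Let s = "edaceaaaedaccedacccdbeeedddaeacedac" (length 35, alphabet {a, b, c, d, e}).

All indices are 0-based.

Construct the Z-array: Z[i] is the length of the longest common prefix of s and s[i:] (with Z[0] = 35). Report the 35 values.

[35, 0, 0, 0, 1, 0, 0, 0, 4, 0, 0, 0, 0, 4, 0, 0, 0, 0, 0, 0, 0, 1, 1, 2, 0, 0, 0, 0, 1, 0, 0, 4, 0, 0, 0]

Z[0]=35
i=1: i≥r, start 0; Z[1]=0
i=2: i≥r, start 0; Z[2]=0
i=3: i≥r, start 0; Z[3]=0
i=4: i≥r, start 0; Z[4]=1 grow→box=[4,5)
i=5: i≥r, start 0; Z[5]=0
i=6: i≥r, start 0; Z[6]=0
i=7: i≥r, start 0; Z[7]=0
i=8: i≥r, start 0; Z[8]=4 grow→box=[8,12)
i=9: min(r-i=3, Z[1]=0)=0; Z[9]=0
i=10: min(r-i=2, Z[2]=0)=0; Z[10]=0
i=11: min(r-i=1, Z[3]=0)=0; Z[11]=0
i=12: i≥r, start 0; Z[12]=0
i=13: i≥r, start 0; Z[13]=4 grow→box=[13,17)
i=14: min(r-i=3, Z[1]=0)=0; Z[14]=0
i=15: min(r-i=2, Z[2]=0)=0; Z[15]=0
i=16: min(r-i=1, Z[3]=0)=0; Z[16]=0
i=17: i≥r, start 0; Z[17]=0
i=18: i≥r, start 0; Z[18]=0
i=19: i≥r, start 0; Z[19]=0
i=20: i≥r, start 0; Z[20]=0
i=21: i≥r, start 0; Z[21]=1 grow→box=[21,22)
i=22: i≥r, start 0; Z[22]=1 grow→box=[22,23)
i=23: i≥r, start 0; Z[23]=2 grow→box=[23,25)
i=24: min(r-i=1, Z[1]=0)=0; Z[24]=0
i=25: i≥r, start 0; Z[25]=0
i=26: i≥r, start 0; Z[26]=0
i=27: i≥r, start 0; Z[27]=0
i=28: i≥r, start 0; Z[28]=1 grow→box=[28,29)
i=29: i≥r, start 0; Z[29]=0
i=30: i≥r, start 0; Z[30]=0
i=31: i≥r, start 0; Z[31]=4 grow→box=[31,35)
i=32: min(r-i=3, Z[1]=0)=0; Z[32]=0
i=33: min(r-i=2, Z[2]=0)=0; Z[33]=0
i=34: min(r-i=1, Z[3]=0)=0; Z[34]=0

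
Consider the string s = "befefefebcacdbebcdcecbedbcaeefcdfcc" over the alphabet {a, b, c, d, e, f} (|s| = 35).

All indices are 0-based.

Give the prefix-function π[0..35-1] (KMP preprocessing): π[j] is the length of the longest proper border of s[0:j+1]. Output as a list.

π[0] = 0
j=1 s[j]='e': π[1]=0 (border '')
j=2 s[j]='f': π[2]=0 (border '')
j=3 s[j]='e': π[3]=0 (border '')
j=4 s[j]='f': π[4]=0 (border '')
j=5 s[j]='e': π[5]=0 (border '')
j=6 s[j]='f': π[6]=0 (border '')
j=7 s[j]='e': π[7]=0 (border '')
j=8 s[j]='b': π[8]=1 (border 'b')
j=9 s[j]='c': k: 1→0; π[9]=0 (border '')
j=10 s[j]='a': π[10]=0 (border '')
j=11 s[j]='c': π[11]=0 (border '')
j=12 s[j]='d': π[12]=0 (border '')
j=13 s[j]='b': π[13]=1 (border 'b')
j=14 s[j]='e': π[14]=2 (border 'be')
j=15 s[j]='b': k: 2→0; π[15]=1 (border 'b')
j=16 s[j]='c': k: 1→0; π[16]=0 (border '')
j=17 s[j]='d': π[17]=0 (border '')
j=18 s[j]='c': π[18]=0 (border '')
j=19 s[j]='e': π[19]=0 (border '')
j=20 s[j]='c': π[20]=0 (border '')
j=21 s[j]='b': π[21]=1 (border 'b')
j=22 s[j]='e': π[22]=2 (border 'be')
j=23 s[j]='d': k: 2→0; π[23]=0 (border '')
j=24 s[j]='b': π[24]=1 (border 'b')
j=25 s[j]='c': k: 1→0; π[25]=0 (border '')
j=26 s[j]='a': π[26]=0 (border '')
j=27 s[j]='e': π[27]=0 (border '')
j=28 s[j]='e': π[28]=0 (border '')
j=29 s[j]='f': π[29]=0 (border '')
j=30 s[j]='c': π[30]=0 (border '')
j=31 s[j]='d': π[31]=0 (border '')
j=32 s[j]='f': π[32]=0 (border '')
j=33 s[j]='c': π[33]=0 (border '')
j=34 s[j]='c': π[34]=0 (border '')

[0, 0, 0, 0, 0, 0, 0, 0, 1, 0, 0, 0, 0, 1, 2, 1, 0, 0, 0, 0, 0, 1, 2, 0, 1, 0, 0, 0, 0, 0, 0, 0, 0, 0, 0]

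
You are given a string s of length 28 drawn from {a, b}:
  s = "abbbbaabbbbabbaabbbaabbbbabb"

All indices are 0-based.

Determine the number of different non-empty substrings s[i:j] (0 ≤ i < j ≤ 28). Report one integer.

sorted suffixes:
  #0 SA[0]=14  'aabbbaabbbbabb'
  #1 SA[1]=19  'aabbbbabb'
  #2 SA[2]=5  'aabbbbabbaabbbaabbbbabb'
  #3 SA[3]=25  'abb'
  #4 SA[4]=11  'abbaabbbaabbbbabb'
  #5 SA[5]=15  'abbbaabbbbabb'
  #6 SA[6]=0  'abbbbaabbbbabbaabbbaabbbbabb'
  #7 SA[7]=20  'abbbbabb'
  #8 SA[8]=6  'abbbbabbaabbbaabbbbabb'
  #9 SA[9]=27  'b'
  #10 SA[10]=13  'baabbbaabbbbabb'
  #11 SA[11]=18  'baabbbbabb'
  #12 SA[12]=4  'baabbbbabbaabbbaabbbbabb'
  #13 SA[13]=24  'babb'
  #14 SA[14]=10  'babbaabbbaabbbbabb'
  #15 SA[15]=26  'bb'
  #16 SA[16]=12  'bbaabbbaabbbbabb'
  #17 SA[17]=17  'bbaabbbbabb'
  #18 SA[18]=3  'bbaabbbbabbaabbbaabbbbabb'
  #19 SA[19]=23  'bbabb'
  #20 SA[20]=9  'bbabbaabbbaabbbbabb'
  #21 SA[21]=16  'bbbaabbbbabb'
  #22 SA[22]=2  'bbbaabbbbabbaabbbaabbbbabb'
  #23 SA[23]=22  'bbbabb'
  #24 SA[24]=8  'bbbabbaabbbaabbbbabb'
  #25 SA[25]=1  'bbbbaabbbbabbaabbbaabbbbabb'
  #26 SA[26]=21  'bbbbabb'
  #27 SA[27]=7  'bbbbabbaabbbaabbbbabb'

SA = [14, 19, 5, 25, 11, 15, 0, 20, 6, 27, 13, 18, 4, 24, 10, 26, 12, 17, 3, 23, 9, 16, 2, 22, 8, 1, 21, 7]
i: (SA[i-1],SA[i]) lcp shared
  1: (14,19) 5 'aabbb'
  2: (19,5) 9 'aabbbbabb'
  3: (5,25) 1 'a'
  4: (25,11) 3 'abb'
  5: (11,15) 3 'abb'
  6: (15,0) 4 'abbb'
  7: (0,20) 6 'abbbba'
  8: (20,6) 8 'abbbbabb'
  9: (6,27) 0 ''
  10: (27,13) 1 'b'
  11: (13,18) 6 'baabbb'
  12: (18,4) 10 'baabbbbabb'
  13: (4,24) 2 'ba'
  14: (24,10) 4 'babb'
  15: (10,26) 1 'b'
  16: (26,12) 2 'bb'
  17: (12,17) 7 'bbaabbb'
  18: (17,3) 11 'bbaabbbbabb'
  19: (3,23) 3 'bba'
  20: (23,9) 5 'bbabb'
  21: (9,16) 2 'bb'
  22: (16,2) 12 'bbbaabbbbabb'
  23: (2,22) 4 'bbba'
  24: (22,8) 6 'bbbabb'
  25: (8,1) 3 'bbb'
  26: (1,21) 5 'bbbba'
  27: (21,7) 7 'bbbbabb'

n(n+1)/2 = 28·29/2 = 406
Σ LCP = 0 + 5 + 9 + 1 + 3 + 3 + 4 + 6 + 8 + 0 + 1 + 6 + 10 + 2 + 4 + 1 + 2 + 7 + 11 + 3 + 5 + 2 + 12 + 4 + 6 + 3 + 5 + 7 = 130
distinct = 406 − 130 = 276

276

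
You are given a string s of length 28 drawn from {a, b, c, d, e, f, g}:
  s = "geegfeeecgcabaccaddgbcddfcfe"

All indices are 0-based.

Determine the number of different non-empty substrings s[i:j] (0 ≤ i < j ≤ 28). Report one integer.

sorted suffixes:
  #0 SA[0]=11  'abaccaddgbcddfcfe'
  #1 SA[1]=13  'accaddgbcddfcfe'
  #2 SA[2]=16  'addgbcddfcfe'
  #3 SA[3]=12  'baccaddgbcddfcfe'
  #4 SA[4]=20  'bcddfcfe'
  #5 SA[5]=10  'cabaccaddgbcddfcfe'
  #6 SA[6]=15  'caddgbcddfcfe'
  #7 SA[7]=14  'ccaddgbcddfcfe'
  #8 SA[8]=21  'cddfcfe'
  #9 SA[9]=25  'cfe'
  #10 SA[10]=8  'cgcabaccaddgbcddfcfe'
  #11 SA[11]=22  'ddfcfe'
  #12 SA[12]=17  'ddgbcddfcfe'
  #13 SA[13]=23  'dfcfe'
  #14 SA[14]=18  'dgbcddfcfe'
  #15 SA[15]=27  'e'
  #16 SA[16]=7  'ecgcabaccaddgbcddfcfe'
  #17 SA[17]=6  'eecgcabaccaddgbcddfcfe'
  #18 SA[18]=5  'eeecgcabaccaddgbcddfcfe'
  #19 SA[19]=1  'eegfeeecgcabaccaddgbcddfcfe'
  #20 SA[20]=2  'egfeeecgcabaccaddgbcddfcfe'
  #21 SA[21]=24  'fcfe'
  #22 SA[22]=26  'fe'
  #23 SA[23]=4  'feeecgcabaccaddgbcddfcfe'
  #24 SA[24]=19  'gbcddfcfe'
  #25 SA[25]=9  'gcabaccaddgbcddfcfe'
  #26 SA[26]=0  'geegfeeecgcabaccaddgbcddfcfe'
  #27 SA[27]=3  'gfeeecgcabaccaddgbcddfcfe'

SA = [11, 13, 16, 12, 20, 10, 15, 14, 21, 25, 8, 22, 17, 23, 18, 27, 7, 6, 5, 1, 2, 24, 26, 4, 19, 9, 0, 3]
i: (SA[i-1],SA[i]) lcp shared
  1: (11,13) 1 'a'
  2: (13,16) 1 'a'
  3: (16,12) 0 ''
  4: (12,20) 1 'b'
  5: (20,10) 0 ''
  6: (10,15) 2 'ca'
  7: (15,14) 1 'c'
  8: (14,21) 1 'c'
  9: (21,25) 1 'c'
  10: (25,8) 1 'c'
  11: (8,22) 0 ''
  12: (22,17) 2 'dd'
  13: (17,23) 1 'd'
  14: (23,18) 1 'd'
  15: (18,27) 0 ''
  16: (27,7) 1 'e'
  17: (7,6) 1 'e'
  18: (6,5) 2 'ee'
  19: (5,1) 2 'ee'
  20: (1,2) 1 'e'
  21: (2,24) 0 ''
  22: (24,26) 1 'f'
  23: (26,4) 2 'fe'
  24: (4,19) 0 ''
  25: (19,9) 1 'g'
  26: (9,0) 1 'g'
  27: (0,3) 1 'g'

n(n+1)/2 = 28·29/2 = 406
Σ LCP = 0 + 1 + 1 + 0 + 1 + 0 + 2 + 1 + 1 + 1 + 1 + 0 + 2 + 1 + 1 + 0 + 1 + 1 + 2 + 2 + 1 + 0 + 1 + 2 + 0 + 1 + 1 + 1 = 26
distinct = 406 − 26 = 380

380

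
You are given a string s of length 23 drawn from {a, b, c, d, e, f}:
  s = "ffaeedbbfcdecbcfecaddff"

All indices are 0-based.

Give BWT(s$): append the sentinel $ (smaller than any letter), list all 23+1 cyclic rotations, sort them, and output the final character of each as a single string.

fcfdcbeefbeacdfdeaffbcd$

rank  rotation                  last
    0  $ffaeedbbfcdecbcfecaddff  f
    1  addff$ffaeedbbfcdecbcfec  c
    2  aeedbbfcdecbcfecaddff$ff  f
    3  bbfcdecbcfecaddff$ffaeed  d
    4  bcfecaddff$ffaeedbbfcdec  c
    5  bfcdecbcfecaddff$ffaeedb  b
    6  caddff$ffaeedbbfcdecbcfe  e
    7  cbcfecaddff$ffaeedbbfcde  e
    8  cdecbcfecaddff$ffaeedbbf  f
    9  cfecaddff$ffaeedbbfcdecb  b
   10  dbbfcdecbcfecaddff$ffaee  e
   11  ddff$ffaeedbbfcdecbcfeca  a
   12  decbcfecaddff$ffaeedbbfc  c
   13  dff$ffaeedbbfcdecbcfecad  d
   14  ecaddff$ffaeedbbfcdecbcf  f
   15  ecbcfecaddff$ffaeedbbfcd  d
   16  edbbfcdecbcfecaddff$ffae  e
   17  eedbbfcdecbcfecaddff$ffa  a
   18  f$ffaeedbbfcdecbcfecaddf  f
   19  faeedbbfcdecbcfecaddff$f  f
   20  fcdecbcfecaddff$ffaeedbb  b
   21  fecaddff$ffaeedbbfcdecbc  c
   22  ff$ffaeedbbfcdecbcfecadd  d
   23  ffaeedbbfcdecbcfecaddff$  $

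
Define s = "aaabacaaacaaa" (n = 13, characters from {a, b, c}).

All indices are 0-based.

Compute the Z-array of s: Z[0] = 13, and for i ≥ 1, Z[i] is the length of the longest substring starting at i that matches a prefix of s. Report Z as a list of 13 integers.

[13, 2, 1, 0, 1, 0, 3, 2, 1, 0, 3, 2, 1]

Z[0]=13
i=1: fresh scan; Z[1]=2 scan→box=[1,3)
i=2: min(r-i=1, Z[1]=2)=1; Z[2]=1
i=3: fresh scan; Z[3]=0
i=4: fresh scan; Z[4]=1 scan→box=[4,5)
i=5: fresh scan; Z[5]=0
i=6: fresh scan; Z[6]=3 scan→box=[6,9)
i=7: min(r-i=2, Z[1]=2)=2; Z[7]=2
i=8: min(r-i=1, Z[2]=1)=1; Z[8]=1
i=9: fresh scan; Z[9]=0
i=10: fresh scan; Z[10]=3 scan→box=[10,13)
i=11: min(r-i=2, Z[1]=2)=2; Z[11]=2
i=12: min(r-i=1, Z[2]=1)=1; Z[12]=1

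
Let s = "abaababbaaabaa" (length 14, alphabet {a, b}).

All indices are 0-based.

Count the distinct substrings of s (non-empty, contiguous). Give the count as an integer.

77

rank | idx | suffix
   0 |  13 | a
   1 |  12 | aa
   2 |   8 | aaabaa
   3 |   9 | aabaa
   4 |   2 | aababbaaabaa
   5 |  10 | abaa
   6 |   0 | abaababbaaabaa
   7 |   3 | ababbaaabaa
   8 |   5 | abbaaabaa
   9 |  11 | baa
  10 |   7 | baaabaa
  11 |   1 | baababbaaabaa
  12 |   4 | babbaaabaa
  13 |   6 | bbaaabaa

SA = [13, 12, 8, 9, 2, 10, 0, 3, 5, 11, 7, 1, 4, 6]
[i] adj suffixes → lcp
  [1] 13/12 → 1 ('a')
  [2] 12/8 → 2 ('aa')
  [3] 8/9 → 2 ('aa')
  [4] 9/2 → 4 ('aaba')
  [5] 2/10 → 1 ('a')
  [6] 10/0 → 4 ('abaa')
  [7] 0/3 → 3 ('aba')
  [8] 3/5 → 2 ('ab')
  [9] 5/11 → 0 ('')
  [10] 11/7 → 3 ('baa')
  [11] 7/1 → 3 ('baa')
  [12] 1/4 → 2 ('ba')
  [13] 4/6 → 1 ('b')

n(n+1)/2 = 14·15/2 = 105
Σ LCP = 0 + 1 + 2 + 2 + 4 + 1 + 4 + 3 + 2 + 0 + 3 + 3 + 2 + 1 = 28
distinct = 105 − 28 = 77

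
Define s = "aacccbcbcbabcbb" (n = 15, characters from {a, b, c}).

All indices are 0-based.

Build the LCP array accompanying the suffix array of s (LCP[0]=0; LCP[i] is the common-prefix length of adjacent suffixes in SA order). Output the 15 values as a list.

rank→(start, suffix):
  0 → (0, 'aacccbcbcbabcbb')
  1 → (10, 'abcbb')
  2 → (1, 'acccbcbcbabcbb')
  3 → (14, 'b')
  4 → (9, 'babcbb')
  5 → (13, 'bb')
  6 → (7, 'bcbabcbb')
  7 → (11, 'bcbb')
  8 → (5, 'bcbcbabcbb')
  9 → (8, 'cbabcbb')
  10 → (12, 'cbb')
  11 → (6, 'cbcbabcbb')
  12 → (4, 'cbcbcbabcbb')
  13 → (3, 'ccbcbcbabcbb')
  14 → (2, 'cccbcbcbabcbb')

SA = [0, 10, 1, 14, 9, 13, 7, 11, 5, 8, 12, 6, 4, 3, 2]
rank  pair      lcp
   1  s[0:],s[10:]  1  'a'
   2  s[10:],s[1:]  1  'a'
   3  s[1:],s[14:]  0  ''
   4  s[14:],s[9:]  1  'b'
   5  s[9:],s[13:]  1  'b'
   6  s[13:],s[7:]  1  'b'
   7  s[7:],s[11:]  3  'bcb'
   8  s[11:],s[5:]  3  'bcb'
   9  s[5:],s[8:]  0  ''
  10  s[8:],s[12:]  2  'cb'
  11  s[12:],s[6:]  2  'cb'
  12  s[6:],s[4:]  4  'cbcb'
  13  s[4:],s[3:]  1  'c'
  14  s[3:],s[2:]  2  'cc'

[0, 1, 1, 0, 1, 1, 1, 3, 3, 0, 2, 2, 4, 1, 2]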